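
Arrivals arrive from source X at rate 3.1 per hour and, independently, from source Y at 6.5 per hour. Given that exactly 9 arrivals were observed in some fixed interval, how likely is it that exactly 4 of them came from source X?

0.1950

Given the total, each event is independently from source X with probability p = λ_X/(λ_X+λ_Y) = 3.1/9.6 ≈ 0.3229.
So K ~ Binomial(9, 3.1/9.6): P(K = 4) = C(9,4) · (3.1/9.6)^4 · (6.5/9.6)^5 ≈ 0.1950.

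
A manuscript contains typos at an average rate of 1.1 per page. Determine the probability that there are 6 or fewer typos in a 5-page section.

Over the interval, μ = 1.1 × 5 = 5.5 (a 5-page section = 5 pages).
P(N ≤ 6) = Σ_{j=0}^{6} e^(−μ) μ^j/j! ≈ 0.6860.

0.6860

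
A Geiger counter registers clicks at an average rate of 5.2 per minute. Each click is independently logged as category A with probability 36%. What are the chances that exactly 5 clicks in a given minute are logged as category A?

Thinning: the clicks that are logged as category A themselves form a Poisson process with rate 0.36 × 5.2 = 1.872 per minute.
So μ = 1.872.
P(N = 5) = e^(−1.872) · 1.872^5/5! ≈ 0.0295.

0.0295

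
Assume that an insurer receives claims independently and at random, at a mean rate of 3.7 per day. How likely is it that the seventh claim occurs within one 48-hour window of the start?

Over the interval, μ = 3.7 × 2 = 7.4 (a 48-hour window = 2 days).
The seventh arrival falls in the interval iff at least 7 events occur there: P(S_7 ≤ t) = P(N ≥ 7) = 1 − P(N ≤ 6) ≈ 0.6080.

0.6080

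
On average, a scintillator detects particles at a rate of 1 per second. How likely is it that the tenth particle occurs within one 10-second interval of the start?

Over the interval, μ = 1 × 10 = 10 (a 10-second interval = 10 seconds).
The tenth arrival falls in the interval iff at least 10 events occur there: P(S_10 ≤ t) = P(N ≥ 10) = 1 − P(N ≤ 9) ≈ 0.5421.

0.5421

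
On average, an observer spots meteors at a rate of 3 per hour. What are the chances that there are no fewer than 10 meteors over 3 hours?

Over the interval, μ = 3 × 3 = 9 (3 hours).
P(N ≥ 10) = 1 − P(N ≤ 9) = 1 − Σ_{j=0}^{9} e^(−μ) μ^j/j! ≈ 0.4126.

0.4126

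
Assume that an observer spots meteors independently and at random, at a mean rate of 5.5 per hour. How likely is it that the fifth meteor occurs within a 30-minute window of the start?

Over the interval, μ = 5.5 × 0.5 = 2.75 (a 30-minute window = 0.5 hours).
The fifth arrival falls in the interval iff at least 5 events occur there: P(S_5 ≤ t) = P(N ≥ 5) = 1 − P(N ≤ 4) ≈ 0.1446.

0.1446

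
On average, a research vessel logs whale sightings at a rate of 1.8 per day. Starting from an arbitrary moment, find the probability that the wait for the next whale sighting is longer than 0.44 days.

The wait for the next event is exponential with rate λ = 1.8 per day.
P(T > 0.44) = e^(−λt) = e^(−1.8 × 0.44) = e^(−0.792) ≈ 0.4529.

0.4529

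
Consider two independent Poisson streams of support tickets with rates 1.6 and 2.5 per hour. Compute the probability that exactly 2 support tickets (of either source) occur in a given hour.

Independent Poisson processes superpose: combined rate λ = 1.6 + 2.5 = 4.1 per hour.
So μ = 4.1.
P(N = 2) = e^(−4.1) · 4.1^2/2! ≈ 0.1393.

0.1393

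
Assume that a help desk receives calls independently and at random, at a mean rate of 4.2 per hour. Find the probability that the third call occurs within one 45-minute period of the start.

0.6096

Over the interval, μ = 4.2 × 0.75 = 3.15 (a 45-minute period = 0.75 hours).
The third arrival falls in the interval iff at least 3 events occur there: P(S_3 ≤ t) = P(N ≥ 3) = 1 − P(N ≤ 2) ≈ 0.6096.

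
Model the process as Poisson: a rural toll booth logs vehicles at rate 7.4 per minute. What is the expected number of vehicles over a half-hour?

E[N] = λt = 7.4 × 30 = 222 (a half-hour = 30 minutes).

222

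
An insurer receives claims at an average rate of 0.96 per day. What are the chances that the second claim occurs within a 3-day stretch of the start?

Over the interval, μ = 0.96 × 3 = 2.88 (a 3-day stretch = 3 days).
The second arrival falls in the interval iff at least 2 events occur there: P(S_2 ≤ t) = P(N ≥ 2) = 1 − P(N ≤ 1) ≈ 0.7822.

0.7822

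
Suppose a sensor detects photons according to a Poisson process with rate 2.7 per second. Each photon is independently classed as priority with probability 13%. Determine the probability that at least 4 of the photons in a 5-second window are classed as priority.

0.1016

Thinning: the photons that are classed as priority themselves form a Poisson process with rate 0.13 × 2.7 = 0.351 per second.
Over the interval, μ = 0.351 × 5 = 1.755 (a 5-second window = 5 seconds).
P(N ≥ 4) = 1 − P(N ≤ 3) ≈ 0.1016.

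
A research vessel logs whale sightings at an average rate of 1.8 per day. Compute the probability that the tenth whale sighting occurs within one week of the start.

Over the interval, μ = 1.8 × 7 = 12.6 (a week = 7 days).
The tenth arrival falls in the interval iff at least 10 events occur there: P(S_10 ≤ t) = P(N ≥ 10) = 1 − P(N ≤ 9) ≈ 0.8061.

0.8061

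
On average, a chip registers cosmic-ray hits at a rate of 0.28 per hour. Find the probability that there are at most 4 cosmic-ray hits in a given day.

Over the interval, μ = 0.28 × 24 = 6.72 (a day = 24 hours).
P(N ≤ 4) = Σ_{j=0}^{4} e^(−μ) μ^j/j! ≈ 0.2001.

0.2001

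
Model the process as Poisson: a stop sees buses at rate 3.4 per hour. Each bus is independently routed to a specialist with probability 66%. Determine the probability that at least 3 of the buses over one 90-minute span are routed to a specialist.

Thinning: the buses that are routed to a specialist themselves form a Poisson process with rate 0.66 × 3.4 = 2.244 per hour.
Over the interval, μ = 2.244 × 1.5 = 3.366 (a 90-minute span = 1.5 hours).
P(N ≥ 3) = 1 − P(N ≤ 2) ≈ 0.6537.

0.6537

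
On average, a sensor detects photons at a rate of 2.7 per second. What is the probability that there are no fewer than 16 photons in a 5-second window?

Over the interval, μ = 2.7 × 5 = 13.5 (a 5-second window = 5 seconds).
P(N ≥ 16) = 1 − P(N ≤ 15) = 1 − Σ_{j=0}^{15} e^(−μ) μ^j/j! ≈ 0.2822.

0.2822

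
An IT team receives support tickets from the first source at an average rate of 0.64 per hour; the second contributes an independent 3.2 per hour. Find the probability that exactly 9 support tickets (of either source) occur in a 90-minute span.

0.0606

Independent Poisson processes superpose: combined rate λ = 0.64 + 3.2 = 3.84 per hour.
Over the interval, μ = 3.84 × 1.5 = 5.76 (a 90-minute span = 1.5 hours).
P(N = 9) = e^(−5.76) · 5.76^9/9! ≈ 0.0606.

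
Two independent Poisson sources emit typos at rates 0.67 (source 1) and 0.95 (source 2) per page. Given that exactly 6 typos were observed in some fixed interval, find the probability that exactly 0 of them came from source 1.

0.0407

Given the total, each event is independently from source 1 with probability p = λ_1/(λ_1+λ_2) = 0.67/1.62 ≈ 0.4136.
So K ~ Binomial(6, 0.67/1.62): P(K = 0) = C(6,0) · (0.67/1.62)^0 · (0.95/1.62)^6 ≈ 0.0407.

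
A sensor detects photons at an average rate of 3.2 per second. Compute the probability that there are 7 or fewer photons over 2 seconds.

0.6873

Over the interval, μ = 3.2 × 2 = 6.4 (2 seconds).
P(N ≤ 7) = Σ_{j=0}^{7} e^(−μ) μ^j/j! ≈ 0.6873.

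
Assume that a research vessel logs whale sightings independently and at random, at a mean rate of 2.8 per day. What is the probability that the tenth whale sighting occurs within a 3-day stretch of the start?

0.3341

Over the interval, μ = 2.8 × 3 = 8.4 (a 3-day stretch = 3 days).
The tenth arrival falls in the interval iff at least 10 events occur there: P(S_10 ≤ t) = P(N ≥ 10) = 1 − P(N ≤ 9) ≈ 0.3341.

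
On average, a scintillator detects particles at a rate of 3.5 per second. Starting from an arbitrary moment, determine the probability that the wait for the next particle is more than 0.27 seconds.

0.3887

The wait for the next event is exponential with rate λ = 3.5 per second.
P(T > 0.27) = e^(−λt) = e^(−3.5 × 0.27) = e^(−0.945) ≈ 0.3887.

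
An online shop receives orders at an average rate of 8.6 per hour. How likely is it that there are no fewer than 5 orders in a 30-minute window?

0.4296

Over the interval, μ = 8.6 × 0.5 = 4.3 (a 30-minute window = 0.5 hours).
P(N ≥ 5) = 1 − P(N ≤ 4) = 1 − Σ_{j=0}^{4} e^(−μ) μ^j/j! ≈ 0.4296.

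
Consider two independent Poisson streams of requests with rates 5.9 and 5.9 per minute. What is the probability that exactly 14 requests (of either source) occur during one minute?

Independent Poisson processes superpose: combined rate λ = 5.9 + 5.9 = 11.8 per minute.
So μ = 11.8.
P(N = 14) = e^(−11.8) · 11.8^14/14! ≈ 0.0874.

0.0874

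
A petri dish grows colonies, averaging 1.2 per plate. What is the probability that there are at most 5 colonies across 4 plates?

0.6510

Over the interval, μ = 1.2 × 4 = 4.8 (4 plates).
P(N ≤ 5) = Σ_{j=0}^{5} e^(−μ) μ^j/j! ≈ 0.6510.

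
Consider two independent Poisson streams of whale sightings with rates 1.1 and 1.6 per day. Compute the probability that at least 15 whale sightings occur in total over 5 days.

Independent Poisson processes superpose: combined rate λ = 1.1 + 1.6 = 2.7 per day.
Over the interval, μ = 2.7 × 5 = 13.5 (5 days).
P(N ≥ 15) = 1 − P(N ≤ 14) ≈ 0.3767.

0.3767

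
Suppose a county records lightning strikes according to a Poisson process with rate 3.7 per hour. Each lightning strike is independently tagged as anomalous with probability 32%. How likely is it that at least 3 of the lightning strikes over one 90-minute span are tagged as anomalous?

0.2630

Thinning: the lightning strikes that are tagged as anomalous themselves form a Poisson process with rate 0.32 × 3.7 = 1.184 per hour.
Over the interval, μ = 1.184 × 1.5 = 1.776 (a 90-minute span = 1.5 hours).
P(N ≥ 3) = 1 − P(N ≤ 2) ≈ 0.2630.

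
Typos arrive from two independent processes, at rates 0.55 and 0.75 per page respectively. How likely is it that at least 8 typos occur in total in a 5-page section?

0.3272

Independent Poisson processes superpose: combined rate λ = 0.55 + 0.75 = 1.3 per page.
Over the interval, μ = 1.3 × 5 = 6.5 (a 5-page section = 5 pages).
P(N ≥ 8) = 1 − P(N ≤ 7) ≈ 0.3272.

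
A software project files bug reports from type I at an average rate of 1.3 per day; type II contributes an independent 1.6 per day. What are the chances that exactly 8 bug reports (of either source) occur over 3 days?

Independent Poisson processes superpose: combined rate λ = 1.3 + 1.6 = 2.9 per day.
Over the interval, μ = 2.9 × 3 = 8.7 (3 days).
P(N = 8) = e^(−8.7) · 8.7^8/8! ≈ 0.1356.

0.1356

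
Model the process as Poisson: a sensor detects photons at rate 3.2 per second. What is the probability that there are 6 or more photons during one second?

With mean μ = 3.2 per second,
P(N ≥ 6) = 1 − P(N ≤ 5) = 1 − Σ_{j=0}^{5} e^(−μ) μ^j/j! ≈ 0.1054.

0.1054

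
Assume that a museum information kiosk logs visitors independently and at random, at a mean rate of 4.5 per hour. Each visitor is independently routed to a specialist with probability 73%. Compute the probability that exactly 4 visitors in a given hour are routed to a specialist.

Thinning: the visitors that are routed to a specialist themselves form a Poisson process with rate 0.73 × 4.5 = 3.285 per hour.
So μ = 3.285.
P(N = 4) = e^(−3.285) · 3.285^4/4! ≈ 0.1817.

0.1817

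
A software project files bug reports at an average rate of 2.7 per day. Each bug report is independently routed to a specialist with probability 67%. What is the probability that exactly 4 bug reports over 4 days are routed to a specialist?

0.0823

Thinning: the bug reports that are routed to a specialist themselves form a Poisson process with rate 0.67 × 2.7 = 1.809 per day.
Over the interval, μ = 1.809 × 4 = 7.236 (4 days).
P(N = 4) = e^(−7.236) · 7.236^4/4! ≈ 0.0823.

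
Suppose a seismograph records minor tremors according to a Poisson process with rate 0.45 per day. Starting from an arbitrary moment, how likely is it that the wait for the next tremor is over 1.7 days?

0.4653

The wait for the next event is exponential with rate λ = 0.45 per day.
P(T > 1.7) = e^(−λt) = e^(−0.45 × 1.7) = e^(−0.765) ≈ 0.4653.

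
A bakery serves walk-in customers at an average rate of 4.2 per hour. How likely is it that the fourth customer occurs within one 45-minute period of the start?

0.3863

Over the interval, μ = 4.2 × 0.75 = 3.15 (a 45-minute period = 0.75 hours).
The fourth arrival falls in the interval iff at least 4 events occur there: P(S_4 ≤ t) = P(N ≥ 4) = 1 − P(N ≤ 3) ≈ 0.3863.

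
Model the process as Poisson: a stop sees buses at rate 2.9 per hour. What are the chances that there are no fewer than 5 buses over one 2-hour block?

0.6873

Over the interval, μ = 2.9 × 2 = 5.8 (a 2-hour block = 2 hours).
P(N ≥ 5) = 1 − P(N ≤ 4) = 1 − Σ_{j=0}^{4} e^(−μ) μ^j/j! ≈ 0.6873.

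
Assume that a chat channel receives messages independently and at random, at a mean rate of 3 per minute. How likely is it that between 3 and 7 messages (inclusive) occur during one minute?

0.5649

With mean μ = 3 per minute,
P(3 ≤ N ≤ 7) = Σ_{j=3}^{7} e^(−3) · 3^j/j! ≈ 0.5649.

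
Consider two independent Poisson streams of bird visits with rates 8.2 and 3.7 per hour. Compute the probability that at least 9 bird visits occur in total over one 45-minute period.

Independent Poisson processes superpose: combined rate λ = 8.2 + 3.7 = 11.9 per hour.
Over the interval, μ = 11.9 × 0.75 = 8.925 (a 45-minute period = 0.75 hours).
P(N ≥ 9) = 1 − P(N ≤ 8) ≈ 0.5344.

0.5344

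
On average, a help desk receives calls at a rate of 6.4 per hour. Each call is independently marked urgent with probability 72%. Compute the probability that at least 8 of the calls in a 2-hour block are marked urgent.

0.7008

Thinning: the calls that are marked urgent themselves form a Poisson process with rate 0.72 × 6.4 = 4.608 per hour.
Over the interval, μ = 4.608 × 2 = 9.216 (a 2-hour block = 2 hours).
P(N ≥ 8) = 1 − P(N ≤ 7) ≈ 0.7008.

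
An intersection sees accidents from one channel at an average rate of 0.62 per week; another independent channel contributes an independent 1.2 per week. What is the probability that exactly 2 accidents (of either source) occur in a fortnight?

Independent Poisson processes superpose: combined rate λ = 0.62 + 1.2 = 1.82 per week.
Over the interval, μ = 1.82 × 2 = 3.64 (a fortnight = 2 weeks).
P(N = 2) = e^(−3.64) · 3.64^2/2! ≈ 0.1739.

0.1739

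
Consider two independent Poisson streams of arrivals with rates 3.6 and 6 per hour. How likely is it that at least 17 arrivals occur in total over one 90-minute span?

0.2796

Independent Poisson processes superpose: combined rate λ = 3.6 + 6 = 9.6 per hour.
Over the interval, μ = 9.6 × 1.5 = 14.4 (a 90-minute span = 1.5 hours).
P(N ≥ 17) = 1 − P(N ≤ 16) ≈ 0.2796.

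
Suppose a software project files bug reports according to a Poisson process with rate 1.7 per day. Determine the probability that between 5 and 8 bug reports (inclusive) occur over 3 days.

0.5021

Over the interval, μ = 1.7 × 3 = 5.1 (3 days).
P(5 ≤ N ≤ 8) = Σ_{j=5}^{8} e^(−5.1) · 5.1^j/j! ≈ 0.5021.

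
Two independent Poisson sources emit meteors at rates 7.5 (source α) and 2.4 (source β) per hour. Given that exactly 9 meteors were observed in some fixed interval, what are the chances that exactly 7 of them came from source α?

0.3030

Given the total, each event is independently from source α with probability p = λ_α/(λ_α+λ_β) = 7.5/9.9 ≈ 0.7576.
So K ~ Binomial(9, 7.5/9.9): P(K = 7) = C(9,7) · (7.5/9.9)^7 · (2.4/9.9)^2 ≈ 0.3030.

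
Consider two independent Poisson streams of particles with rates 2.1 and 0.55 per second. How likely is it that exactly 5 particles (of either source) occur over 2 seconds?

0.1740

Independent Poisson processes superpose: combined rate λ = 2.1 + 0.55 = 2.65 per second.
Over the interval, μ = 2.65 × 2 = 5.3 (2 seconds).
P(N = 5) = e^(−5.3) · 5.3^5/5! ≈ 0.1740.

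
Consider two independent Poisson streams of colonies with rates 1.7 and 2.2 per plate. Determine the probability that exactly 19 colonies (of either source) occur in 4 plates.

0.0645

Independent Poisson processes superpose: combined rate λ = 1.7 + 2.2 = 3.9 per plate.
Over the interval, μ = 3.9 × 4 = 15.6 (4 plates).
P(N = 19) = e^(−15.6) · 15.6^19/19! ≈ 0.0645.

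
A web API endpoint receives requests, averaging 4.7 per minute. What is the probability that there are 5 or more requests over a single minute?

0.5054

With mean μ = 4.7 per minute,
P(N ≥ 5) = 1 − P(N ≤ 4) = 1 − Σ_{j=0}^{4} e^(−μ) μ^j/j! ≈ 0.5054.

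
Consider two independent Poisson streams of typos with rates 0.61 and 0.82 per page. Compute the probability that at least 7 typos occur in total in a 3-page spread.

0.1430

Independent Poisson processes superpose: combined rate λ = 0.61 + 0.82 = 1.43 per page.
Over the interval, μ = 1.43 × 3 = 4.29 (a 3-page spread = 3 pages).
P(N ≥ 7) = 1 − P(N ≤ 6) ≈ 0.1430.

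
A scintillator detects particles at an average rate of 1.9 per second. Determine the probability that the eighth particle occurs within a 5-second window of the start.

Over the interval, μ = 1.9 × 5 = 9.5 (a 5-second window = 5 seconds).
The eighth arrival falls in the interval iff at least 8 events occur there: P(S_8 ≤ t) = P(N ≥ 8) = 1 − P(N ≤ 7) ≈ 0.7313.

0.7313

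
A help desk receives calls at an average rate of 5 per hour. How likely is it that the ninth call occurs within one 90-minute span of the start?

0.3380

Over the interval, μ = 5 × 1.5 = 7.5 (a 90-minute span = 1.5 hours).
The ninth arrival falls in the interval iff at least 9 events occur there: P(S_9 ≤ t) = P(N ≥ 9) = 1 − P(N ≤ 8) ≈ 0.3380.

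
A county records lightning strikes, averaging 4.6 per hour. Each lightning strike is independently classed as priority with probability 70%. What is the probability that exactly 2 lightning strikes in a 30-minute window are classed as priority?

0.2591

Thinning: the lightning strikes that are classed as priority themselves form a Poisson process with rate 0.7 × 4.6 = 3.22 per hour.
Over the interval, μ = 3.22 × 0.5 = 1.61 (a 30-minute window = 0.5 hours).
P(N = 2) = e^(−1.61) · 1.61^2/2! ≈ 0.2591.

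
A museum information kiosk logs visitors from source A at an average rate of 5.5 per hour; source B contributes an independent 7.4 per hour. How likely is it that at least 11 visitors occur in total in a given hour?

Independent Poisson processes superpose: combined rate λ = 5.5 + 7.4 = 12.9 per hour.
So μ = 12.9.
P(N ≥ 11) = 1 − P(N ≤ 10) ≈ 0.7396.

0.7396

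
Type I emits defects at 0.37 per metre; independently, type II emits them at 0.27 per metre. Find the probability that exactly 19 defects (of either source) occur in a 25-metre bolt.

Independent Poisson processes superpose: combined rate λ = 0.37 + 0.27 = 0.64 per metre.
Over the interval, μ = 0.64 × 25 = 16 (a 25-metre bolt = 25 metres).
P(N = 19) = e^(−16) · 16^19/19! ≈ 0.0699.

0.0699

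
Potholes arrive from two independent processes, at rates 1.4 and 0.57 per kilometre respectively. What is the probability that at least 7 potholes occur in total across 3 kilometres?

0.3792

Independent Poisson processes superpose: combined rate λ = 1.4 + 0.57 = 1.97 per kilometre.
Over the interval, μ = 1.97 × 3 = 5.91 (3 kilometres).
P(N ≥ 7) = 1 − P(N ≤ 6) ≈ 0.3792.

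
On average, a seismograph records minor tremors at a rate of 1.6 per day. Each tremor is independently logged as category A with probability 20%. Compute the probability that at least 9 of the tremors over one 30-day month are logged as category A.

0.6204

Thinning: the tremors that are logged as category A themselves form a Poisson process with rate 0.2 × 1.6 = 0.32 per day.
Over the interval, μ = 0.32 × 30 = 9.6 (a 30-day month = 30 days).
P(N ≥ 9) = 1 − P(N ≤ 8) ≈ 0.6204.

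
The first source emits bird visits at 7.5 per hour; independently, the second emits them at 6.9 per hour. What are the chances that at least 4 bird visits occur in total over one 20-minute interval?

Independent Poisson processes superpose: combined rate λ = 7.5 + 6.9 = 14.4 per hour.
Over the interval, μ = 14.4 × 1/3 = 4.8 (a 20-minute interval = 1/3 hours).
P(N ≥ 4) = 1 − P(N ≤ 3) ≈ 0.7058.

0.7058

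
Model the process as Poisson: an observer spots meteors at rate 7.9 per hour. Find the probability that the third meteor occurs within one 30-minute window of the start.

0.7545

Over the interval, μ = 7.9 × 0.5 = 3.95 (a 30-minute window = 0.5 hours).
The third arrival falls in the interval iff at least 3 events occur there: P(S_3 ≤ t) = P(N ≥ 3) = 1 − P(N ≤ 2) ≈ 0.7545.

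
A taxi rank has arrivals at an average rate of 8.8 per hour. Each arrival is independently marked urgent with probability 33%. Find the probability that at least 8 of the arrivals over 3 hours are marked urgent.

0.6413

Thinning: the arrivals that are marked urgent themselves form a Poisson process with rate 0.33 × 8.8 = 2.904 per hour.
Over the interval, μ = 2.904 × 3 = 8.712 (3 hours).
P(N ≥ 8) = 1 − P(N ≤ 7) ≈ 0.6413.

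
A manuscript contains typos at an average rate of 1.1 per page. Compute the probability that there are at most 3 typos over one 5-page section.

0.2017

Over the interval, μ = 1.1 × 5 = 5.5 (a 5-page section = 5 pages).
P(N ≤ 3) = Σ_{j=0}^{3} e^(−μ) μ^j/j! ≈ 0.2017.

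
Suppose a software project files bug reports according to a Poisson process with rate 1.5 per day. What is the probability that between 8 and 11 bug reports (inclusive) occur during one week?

0.4602

Over the interval, μ = 1.5 × 7 = 10.5 (a week = 7 days).
P(8 ≤ N ≤ 11) = Σ_{j=8}^{11} e^(−10.5) · 10.5^j/j! ≈ 0.4602.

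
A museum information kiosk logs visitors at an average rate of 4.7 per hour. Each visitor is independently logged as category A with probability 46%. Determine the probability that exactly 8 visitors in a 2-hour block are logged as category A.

Thinning: the visitors that are logged as category A themselves form a Poisson process with rate 0.46 × 4.7 = 2.162 per hour.
Over the interval, μ = 2.162 × 2 = 4.324 (a 2-hour block = 2 hours).
P(N = 8) = e^(−4.324) · 4.324^8/8! ≈ 0.0401.

0.0401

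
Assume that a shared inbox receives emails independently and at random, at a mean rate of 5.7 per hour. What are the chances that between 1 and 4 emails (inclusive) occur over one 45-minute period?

Over the interval, μ = 5.7 × 0.75 = 4.275 (a 45-minute period = 0.75 hours).
P(1 ≤ N ≤ 4) = Σ_{j=1}^{4} e^(−4.275) · 4.275^j/j! ≈ 0.5614.

0.5614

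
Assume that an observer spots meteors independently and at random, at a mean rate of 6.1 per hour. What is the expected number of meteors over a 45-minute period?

E[N] = λt = 6.1 × 0.75 = 4.575 (a 45-minute period = 0.75 hours).

4.575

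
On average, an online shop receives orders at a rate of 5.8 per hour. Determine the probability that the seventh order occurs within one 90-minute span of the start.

0.7645

Over the interval, μ = 5.8 × 1.5 = 8.7 (a 90-minute span = 1.5 hours).
The seventh arrival falls in the interval iff at least 7 events occur there: P(S_7 ≤ t) = P(N ≥ 7) = 1 − P(N ≤ 6) ≈ 0.7645.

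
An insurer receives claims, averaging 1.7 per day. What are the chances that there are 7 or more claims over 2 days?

0.0579

Over the interval, μ = 1.7 × 2 = 3.4 (2 days).
P(N ≥ 7) = 1 − P(N ≤ 6) = 1 − Σ_{j=0}^{6} e^(−μ) μ^j/j! ≈ 0.0579.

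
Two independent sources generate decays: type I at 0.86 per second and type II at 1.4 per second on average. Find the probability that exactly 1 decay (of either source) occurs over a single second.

0.2358

Independent Poisson processes superpose: combined rate λ = 0.86 + 1.4 = 2.26 per second.
So μ = 2.26.
P(N = 1) = e^(−2.26) · 2.26^1/1! ≈ 0.2358.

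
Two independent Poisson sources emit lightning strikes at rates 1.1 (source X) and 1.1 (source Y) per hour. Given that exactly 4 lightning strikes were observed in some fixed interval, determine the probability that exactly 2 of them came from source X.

Given the total, each event is independently from source X with probability p = λ_X/(λ_X+λ_Y) = 1.1/2.2 = 0.5000.
So K ~ Binomial(4, 1.1/2.2): P(K = 2) = C(4,2) · (1.1/2.2)^2 · (1.1/2.2)^2 ≈ 0.3750.

0.3750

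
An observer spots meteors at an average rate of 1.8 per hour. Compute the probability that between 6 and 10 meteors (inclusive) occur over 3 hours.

0.4314

Over the interval, μ = 1.8 × 3 = 5.4 (3 hours).
P(6 ≤ N ≤ 10) = Σ_{j=6}^{10} e^(−5.4) · 5.4^j/j! ≈ 0.4314.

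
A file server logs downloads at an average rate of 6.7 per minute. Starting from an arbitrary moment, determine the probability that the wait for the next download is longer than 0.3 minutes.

0.1340

The wait for the next event is exponential with rate λ = 6.7 per minute.
P(T > 0.3) = e^(−λt) = e^(−6.7 × 0.3) = e^(−2.01) ≈ 0.1340.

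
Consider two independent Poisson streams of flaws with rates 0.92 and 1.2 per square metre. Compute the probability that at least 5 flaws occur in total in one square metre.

Independent Poisson processes superpose: combined rate λ = 0.92 + 1.2 = 2.12 per square metre.
So μ = 2.12.
P(N ≥ 5) = 1 − P(N ≤ 4) ≈ 0.0641.

0.0641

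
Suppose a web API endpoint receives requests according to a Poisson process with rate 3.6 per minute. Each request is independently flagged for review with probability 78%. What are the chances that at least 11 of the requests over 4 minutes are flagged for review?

Thinning: the requests that are flagged for review themselves form a Poisson process with rate 0.78 × 3.6 = 2.808 per minute.
Over the interval, μ = 2.808 × 4 = 11.232 (4 minutes).
P(N ≥ 11) = 1 − P(N ≤ 10) ≈ 0.5675.

0.5675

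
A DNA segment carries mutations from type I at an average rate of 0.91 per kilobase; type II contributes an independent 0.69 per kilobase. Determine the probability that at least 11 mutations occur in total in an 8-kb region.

Independent Poisson processes superpose: combined rate λ = 0.91 + 0.69 = 1.6 per kilobase.
Over the interval, μ = 1.6 × 8 = 12.8 (an 8-kb region = 8 kilobases).
P(N ≥ 11) = 1 − P(N ≤ 10) ≈ 0.7307.

0.7307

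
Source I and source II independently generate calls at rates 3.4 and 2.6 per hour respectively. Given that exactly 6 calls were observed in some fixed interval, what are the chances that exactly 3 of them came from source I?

0.2961

Given the total, each event is independently from source I with probability p = λ_I/(λ_I+λ_II) = 3.4/6 ≈ 0.5667.
So K ~ Binomial(6, 3.4/6): P(K = 3) = C(6,3) · (3.4/6)^3 · (2.6/6)^3 ≈ 0.2961.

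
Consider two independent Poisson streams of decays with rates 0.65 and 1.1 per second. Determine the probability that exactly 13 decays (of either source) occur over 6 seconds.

0.0834

Independent Poisson processes superpose: combined rate λ = 0.65 + 1.1 = 1.75 per second.
Over the interval, μ = 1.75 × 6 = 10.5 (6 seconds).
P(N = 13) = e^(−10.5) · 10.5^13/13! ≈ 0.0834.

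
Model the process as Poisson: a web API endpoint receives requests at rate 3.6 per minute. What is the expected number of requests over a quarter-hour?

E[N] = λt = 3.6 × 15 = 54 (a quarter-hour = 15 minutes).

54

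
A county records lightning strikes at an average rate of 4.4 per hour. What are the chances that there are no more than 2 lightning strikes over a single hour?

0.1851

With mean μ = 4.4 per hour,
P(N ≤ 2) = Σ_{j=0}^{2} e^(−μ) μ^j/j! ≈ 0.1851.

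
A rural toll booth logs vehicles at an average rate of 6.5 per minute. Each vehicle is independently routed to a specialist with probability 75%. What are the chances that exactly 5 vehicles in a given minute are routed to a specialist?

0.1752

Thinning: the vehicles that are routed to a specialist themselves form a Poisson process with rate 0.75 × 6.5 = 4.875 per minute.
So μ = 4.875.
P(N = 5) = e^(−4.875) · 4.875^5/5! ≈ 0.1752.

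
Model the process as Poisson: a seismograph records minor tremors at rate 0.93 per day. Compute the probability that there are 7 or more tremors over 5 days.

0.1886

Over the interval, μ = 0.93 × 5 = 4.65 (5 days).
P(N ≥ 7) = 1 − P(N ≤ 6) = 1 − Σ_{j=0}^{6} e^(−μ) μ^j/j! ≈ 0.1886.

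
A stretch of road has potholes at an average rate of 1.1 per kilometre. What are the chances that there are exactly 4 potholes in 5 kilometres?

0.1558

Over the interval, μ = 1.1 × 5 = 5.5 (5 kilometres).
P(N = 4) = e^(−μ) μ^4/4! = e^(−5.5) · 5.5^4/24 ≈ 0.1558.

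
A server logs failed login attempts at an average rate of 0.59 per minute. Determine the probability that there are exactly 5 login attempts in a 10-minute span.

Over the interval, μ = 0.59 × 10 = 5.9 (a 10-minute span = 10 minutes).
P(N = 5) = e^(−μ) μ^5/5! = e^(−5.9) · 5.9^5/120 ≈ 0.1632.

0.1632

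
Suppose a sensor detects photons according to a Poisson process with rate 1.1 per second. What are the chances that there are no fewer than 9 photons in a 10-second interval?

0.7680

Over the interval, μ = 1.1 × 10 = 11 (a 10-second interval = 10 seconds).
P(N ≥ 9) = 1 − P(N ≤ 8) = 1 − Σ_{j=0}^{8} e^(−μ) μ^j/j! ≈ 0.7680.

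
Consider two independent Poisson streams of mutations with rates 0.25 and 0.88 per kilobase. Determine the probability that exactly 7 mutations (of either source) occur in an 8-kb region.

Independent Poisson processes superpose: combined rate λ = 0.25 + 0.88 = 1.13 per kilobase.
Over the interval, μ = 1.13 × 8 = 9.04 (an 8-kb region = 8 kilobases).
P(N = 7) = e^(−9.04) · 9.04^7/7! ≈ 0.1161.

0.1161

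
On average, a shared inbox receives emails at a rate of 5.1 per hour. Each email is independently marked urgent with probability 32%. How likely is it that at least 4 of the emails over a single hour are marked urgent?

0.0833

Thinning: the emails that are marked urgent themselves form a Poisson process with rate 0.32 × 5.1 = 1.632 per hour.
So μ = 1.632.
P(N ≥ 4) = 1 − P(N ≤ 3) ≈ 0.0833.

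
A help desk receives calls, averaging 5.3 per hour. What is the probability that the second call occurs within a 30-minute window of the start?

0.7421

Over the interval, μ = 5.3 × 0.5 = 2.65 (a 30-minute window = 0.5 hours).
The second arrival falls in the interval iff at least 2 events occur there: P(S_2 ≤ t) = P(N ≥ 2) = 1 − P(N ≤ 1) ≈ 0.7421.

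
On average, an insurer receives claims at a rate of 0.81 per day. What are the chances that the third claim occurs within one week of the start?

0.9216

Over the interval, μ = 0.81 × 7 = 5.67 (a week = 7 days).
The third arrival falls in the interval iff at least 3 events occur there: P(S_3 ≤ t) = P(N ≥ 3) = 1 − P(N ≤ 2) ≈ 0.9216.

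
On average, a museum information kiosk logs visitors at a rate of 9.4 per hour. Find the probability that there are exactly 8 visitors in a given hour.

0.1251

With mean μ = 9.4 per hour,
P(N = 8) = e^(−μ) μ^8/8! = e^(−9.4) · 9.4^8/40320 ≈ 0.1251.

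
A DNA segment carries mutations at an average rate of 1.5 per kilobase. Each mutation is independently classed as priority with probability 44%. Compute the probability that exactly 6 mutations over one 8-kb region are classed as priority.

0.1532

Thinning: the mutations that are classed as priority themselves form a Poisson process with rate 0.44 × 1.5 = 0.66 per kilobase.
Over the interval, μ = 0.66 × 8 = 5.28 (an 8-kb region = 8 kilobases).
P(N = 6) = e^(−5.28) · 5.28^6/6! ≈ 0.1532.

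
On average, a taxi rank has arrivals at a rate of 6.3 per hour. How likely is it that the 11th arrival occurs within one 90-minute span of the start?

Over the interval, μ = 6.3 × 1.5 = 9.45 (a 90-minute span = 1.5 hours).
The 11th arrival falls in the interval iff at least 11 events occur there: P(S_11 ≤ t) = P(N ≥ 11) = 1 − P(N ≤ 10) ≈ 0.3485.

0.3485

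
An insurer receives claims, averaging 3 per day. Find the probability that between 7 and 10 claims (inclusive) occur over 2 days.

Over the interval, μ = 3 × 2 = 6 (2 days).
P(7 ≤ N ≤ 10) = Σ_{j=7}^{10} e^(−6) · 6^j/j! ≈ 0.3511.

0.3511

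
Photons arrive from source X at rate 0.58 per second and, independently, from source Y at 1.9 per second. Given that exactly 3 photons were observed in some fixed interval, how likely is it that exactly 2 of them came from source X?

Given the total, each event is independently from source X with probability p = λ_X/(λ_X+λ_Y) = 0.58/2.48 ≈ 0.2339.
So K ~ Binomial(3, 0.58/2.48): P(K = 2) = C(3,2) · (0.58/2.48)^2 · (1.9/2.48)^1 ≈ 0.1257.

0.1257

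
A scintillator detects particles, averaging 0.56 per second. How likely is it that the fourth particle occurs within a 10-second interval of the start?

0.8094

Over the interval, μ = 0.56 × 10 = 5.6 (a 10-second interval = 10 seconds).
The fourth arrival falls in the interval iff at least 4 events occur there: P(S_4 ≤ t) = P(N ≥ 4) = 1 − P(N ≤ 3) ≈ 0.8094.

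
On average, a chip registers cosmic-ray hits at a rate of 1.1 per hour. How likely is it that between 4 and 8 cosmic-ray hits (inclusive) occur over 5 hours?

0.6927

Over the interval, μ = 1.1 × 5 = 5.5 (5 hours).
P(4 ≤ N ≤ 8) = Σ_{j=4}^{8} e^(−5.5) · 5.5^j/j! ≈ 0.6927.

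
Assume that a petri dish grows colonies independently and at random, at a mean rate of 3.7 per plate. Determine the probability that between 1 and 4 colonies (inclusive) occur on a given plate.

0.6625

With mean μ = 3.7 per plate,
P(1 ≤ N ≤ 4) = Σ_{j=1}^{4} e^(−3.7) · 3.7^j/j! ≈ 0.6625.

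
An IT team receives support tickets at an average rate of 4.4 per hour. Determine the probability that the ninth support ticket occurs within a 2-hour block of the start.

Over the interval, μ = 4.4 × 2 = 8.8 (a 2-hour block = 2 hours).
The ninth arrival falls in the interval iff at least 9 events occur there: P(S_9 ≤ t) = P(N ≥ 9) = 1 − P(N ≤ 8) ≈ 0.5177.

0.5177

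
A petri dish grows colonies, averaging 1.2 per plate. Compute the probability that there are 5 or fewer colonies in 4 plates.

Over the interval, μ = 1.2 × 4 = 4.8 (4 plates).
P(N ≤ 5) = Σ_{j=0}^{5} e^(−μ) μ^j/j! ≈ 0.6510.

0.6510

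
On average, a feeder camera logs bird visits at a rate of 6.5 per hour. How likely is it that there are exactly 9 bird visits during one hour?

0.0858

With mean μ = 6.5 per hour,
P(N = 9) = e^(−μ) μ^9/9! = e^(−6.5) · 6.5^9/362880 ≈ 0.0858.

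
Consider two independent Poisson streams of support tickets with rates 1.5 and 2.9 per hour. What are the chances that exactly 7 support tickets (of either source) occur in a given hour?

Independent Poisson processes superpose: combined rate λ = 1.5 + 2.9 = 4.4 per hour.
So μ = 4.4.
P(N = 7) = e^(−4.4) · 4.4^7/7! ≈ 0.0778.

0.0778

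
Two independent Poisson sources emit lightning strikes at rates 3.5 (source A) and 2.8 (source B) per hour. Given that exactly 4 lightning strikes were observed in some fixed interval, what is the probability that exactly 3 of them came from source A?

Given the total, each event is independently from source A with probability p = λ_A/(λ_A+λ_B) = 3.5/6.3 ≈ 0.5556.
So K ~ Binomial(4, 3.5/6.3): P(K = 3) = C(4,3) · (3.5/6.3)^3 · (2.8/6.3)^1 ≈ 0.3048.

0.3048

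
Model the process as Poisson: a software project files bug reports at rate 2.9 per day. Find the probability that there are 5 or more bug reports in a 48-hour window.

Over the interval, μ = 2.9 × 2 = 5.8 (a 48-hour window = 2 days).
P(N ≥ 5) = 1 − P(N ≤ 4) = 1 − Σ_{j=0}^{4} e^(−μ) μ^j/j! ≈ 0.6873.

0.6873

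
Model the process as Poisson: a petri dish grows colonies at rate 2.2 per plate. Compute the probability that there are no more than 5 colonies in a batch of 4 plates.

Over the interval, μ = 2.2 × 4 = 8.8 (a batch of 4 plates = 4 plates).
P(N ≤ 5) = Σ_{j=0}^{5} e^(−μ) μ^j/j! ≈ 0.1284.

0.1284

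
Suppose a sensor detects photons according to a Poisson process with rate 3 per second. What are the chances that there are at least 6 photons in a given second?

0.0839

With mean μ = 3 per second,
P(N ≥ 6) = 1 − P(N ≤ 5) = 1 − Σ_{j=0}^{5} e^(−μ) μ^j/j! ≈ 0.0839.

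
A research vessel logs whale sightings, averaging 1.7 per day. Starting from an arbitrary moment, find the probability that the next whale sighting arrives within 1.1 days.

Inter-arrival times are exponential with rate λ = 1.7 per day.
P(T ≤ 1.1) = 1 − e^(−λt) = 1 − e^(−1.7 × 1.1) = 1 − e^(−1.87) ≈ 0.8459.

0.8459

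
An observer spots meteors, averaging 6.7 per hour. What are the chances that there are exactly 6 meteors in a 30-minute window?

Over the interval, μ = 6.7 × 0.5 = 3.35 (a 30-minute window = 0.5 hours).
P(N = 6) = e^(−μ) μ^6/6! = e^(−3.35) · 3.35^6/720 ≈ 0.0689.

0.0689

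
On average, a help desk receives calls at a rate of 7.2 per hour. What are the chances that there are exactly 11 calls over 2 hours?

0.0771

Over the interval, μ = 7.2 × 2 = 14.4 (2 hours).
P(N = 11) = e^(−μ) μ^11/11! = e^(−14.4) · 14.4^11/39916800 ≈ 0.0771.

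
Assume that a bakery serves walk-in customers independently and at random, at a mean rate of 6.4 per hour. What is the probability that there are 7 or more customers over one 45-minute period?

0.2092

Over the interval, μ = 6.4 × 0.75 = 4.8 (a 45-minute period = 0.75 hours).
P(N ≥ 7) = 1 − P(N ≤ 6) = 1 − Σ_{j=0}^{6} e^(−μ) μ^j/j! ≈ 0.2092.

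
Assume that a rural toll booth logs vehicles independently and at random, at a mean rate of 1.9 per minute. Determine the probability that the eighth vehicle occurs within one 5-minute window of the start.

0.7313

Over the interval, μ = 1.9 × 5 = 9.5 (a 5-minute window = 5 minutes).
The eighth arrival falls in the interval iff at least 8 events occur there: P(S_8 ≤ t) = P(N ≥ 8) = 1 − P(N ≤ 7) ≈ 0.7313.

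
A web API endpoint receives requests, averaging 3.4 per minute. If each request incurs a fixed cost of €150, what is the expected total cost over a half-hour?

E[N] = 3.4 × 30 = 102 (a half-hour = 30 minutes); E[cost] = 102 × €150 = €15300.

€15300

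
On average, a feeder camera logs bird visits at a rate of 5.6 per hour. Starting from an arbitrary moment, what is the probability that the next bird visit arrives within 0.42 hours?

0.9048

Inter-arrival times are exponential with rate λ = 5.6 per hour.
P(T ≤ 0.42) = 1 − e^(−λt) = 1 − e^(−5.6 × 0.42) = 1 − e^(−2.352) ≈ 0.9048.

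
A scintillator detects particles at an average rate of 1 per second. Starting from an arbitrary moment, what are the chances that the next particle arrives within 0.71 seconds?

0.5084

Inter-arrival times are exponential with rate λ = 1 per second.
P(T ≤ 0.71) = 1 − e^(−λt) = 1 − e^(−1 × 0.71) = 1 − e^(−0.71) ≈ 0.5084.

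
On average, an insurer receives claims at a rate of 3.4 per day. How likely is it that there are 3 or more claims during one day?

0.6603

With mean μ = 3.4 per day,
P(N ≥ 3) = 1 − P(N ≤ 2) = 1 − Σ_{j=0}^{2} e^(−μ) μ^j/j! ≈ 0.6603.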